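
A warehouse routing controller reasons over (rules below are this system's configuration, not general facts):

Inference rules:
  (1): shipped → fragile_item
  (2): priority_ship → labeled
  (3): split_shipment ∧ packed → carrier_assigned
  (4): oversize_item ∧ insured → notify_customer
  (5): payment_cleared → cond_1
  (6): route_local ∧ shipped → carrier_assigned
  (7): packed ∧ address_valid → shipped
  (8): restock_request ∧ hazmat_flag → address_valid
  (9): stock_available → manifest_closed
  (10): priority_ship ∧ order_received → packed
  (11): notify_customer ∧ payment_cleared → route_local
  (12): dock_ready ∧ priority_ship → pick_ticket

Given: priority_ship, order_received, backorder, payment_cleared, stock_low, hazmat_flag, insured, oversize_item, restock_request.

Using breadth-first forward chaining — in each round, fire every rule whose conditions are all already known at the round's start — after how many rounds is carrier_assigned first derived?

Round 1: (2) [priority_ship → labeled]; (4) [oversize_item ∧ insured → notify_customer]; (5) [payment_cleared → cond_1]; (8) [restock_request ∧ hazmat_flag → address_valid]; (10) [priority_ship ∧ order_received → packed]. New: labeled, notify_customer, cond_1, address_valid, packed.
Round 2: (7) [packed ∧ address_valid → shipped]; (11) [notify_customer ∧ payment_cleared → route_local]. New: shipped, route_local.
Round 3: (1) [shipped → fragile_item]; (6) [route_local ∧ shipped → carrier_assigned]. New: fragile_item, carrier_assigned.
carrier_assigned first appears in round 3.

3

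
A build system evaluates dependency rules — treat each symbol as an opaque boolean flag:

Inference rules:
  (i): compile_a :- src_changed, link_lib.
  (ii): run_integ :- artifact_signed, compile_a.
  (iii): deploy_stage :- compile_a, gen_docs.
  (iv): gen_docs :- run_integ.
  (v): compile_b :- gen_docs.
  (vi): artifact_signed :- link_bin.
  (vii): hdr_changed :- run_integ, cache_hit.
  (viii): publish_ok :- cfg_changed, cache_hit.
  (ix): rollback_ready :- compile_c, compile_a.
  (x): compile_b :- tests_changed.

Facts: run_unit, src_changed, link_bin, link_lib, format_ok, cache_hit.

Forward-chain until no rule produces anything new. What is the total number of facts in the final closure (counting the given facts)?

[1] (i) [compile_a :- src_changed, link_lib.]; (vi) [artifact_signed :- link_bin.]. ⇒ new: compile_a, artifact_signed.
[2] (ii) [run_integ :- artifact_signed, compile_a.]. ⇒ new: run_integ.
[3] (iv) [gen_docs :- run_integ.]; (vii) [hdr_changed :- run_integ, cache_hit.]. ⇒ new: gen_docs, hdr_changed.
[4] (iii) [deploy_stage :- compile_a, gen_docs.]; (v) [compile_b :- gen_docs.]. ⇒ new: deploy_stage, compile_b.
Closure: {artifact_signed, cache_hit, compile_a, compile_b, deploy_stage, format_ok, gen_docs, hdr_changed, link_bin, link_lib, run_integ, run_unit, src_changed} — 13 facts.

13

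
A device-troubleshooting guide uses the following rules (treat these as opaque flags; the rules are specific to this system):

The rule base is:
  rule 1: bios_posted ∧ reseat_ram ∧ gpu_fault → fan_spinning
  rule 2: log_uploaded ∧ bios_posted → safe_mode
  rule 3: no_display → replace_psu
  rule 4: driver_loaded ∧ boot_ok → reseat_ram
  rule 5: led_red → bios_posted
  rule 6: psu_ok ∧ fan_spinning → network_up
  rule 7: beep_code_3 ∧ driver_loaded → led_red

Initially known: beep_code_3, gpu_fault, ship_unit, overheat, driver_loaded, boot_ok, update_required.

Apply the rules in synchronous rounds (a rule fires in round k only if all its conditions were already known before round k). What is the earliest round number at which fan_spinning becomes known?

Round 1 fires rule 4, rule 7, giving reseat_ram, led_red.
Round 2 fires rule 5, giving bios_posted.
Round 3 fires rule 1, giving fan_spinning.
fan_spinning first appears in round 3.

3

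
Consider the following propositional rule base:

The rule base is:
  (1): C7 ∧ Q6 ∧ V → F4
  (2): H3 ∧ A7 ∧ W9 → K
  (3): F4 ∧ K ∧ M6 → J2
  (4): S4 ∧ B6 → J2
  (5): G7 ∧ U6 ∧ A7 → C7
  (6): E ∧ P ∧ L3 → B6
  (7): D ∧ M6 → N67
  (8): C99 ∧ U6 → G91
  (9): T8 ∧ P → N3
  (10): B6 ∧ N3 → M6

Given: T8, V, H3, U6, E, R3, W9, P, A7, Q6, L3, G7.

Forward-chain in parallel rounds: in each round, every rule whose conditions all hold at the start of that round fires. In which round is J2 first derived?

3

[1] (2) [H3 ∧ A7 ∧ W9 → K]; (5) [G7 ∧ U6 ∧ A7 → C7]; (6) [E ∧ P ∧ L3 → B6]; (9) [T8 ∧ P → N3]. ⇒ new: K, C7, B6, N3.
[2] (1) [C7 ∧ Q6 ∧ V → F4]; (10) [B6 ∧ N3 → M6]. ⇒ new: F4, M6.
[3] (3) [F4 ∧ K ∧ M6 → J2]. ⇒ new: J2.
J2 first appears in round 3.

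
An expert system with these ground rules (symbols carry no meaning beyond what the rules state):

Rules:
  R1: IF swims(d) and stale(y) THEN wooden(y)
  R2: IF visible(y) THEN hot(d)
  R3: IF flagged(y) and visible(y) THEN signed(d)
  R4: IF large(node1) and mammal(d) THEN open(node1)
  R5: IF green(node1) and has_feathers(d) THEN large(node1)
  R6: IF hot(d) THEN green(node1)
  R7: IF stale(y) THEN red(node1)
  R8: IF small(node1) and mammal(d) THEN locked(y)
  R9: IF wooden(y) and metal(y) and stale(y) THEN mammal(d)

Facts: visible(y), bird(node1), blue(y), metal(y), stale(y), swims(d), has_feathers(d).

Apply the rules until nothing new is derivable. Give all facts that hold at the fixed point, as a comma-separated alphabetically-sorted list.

Round 1: R1 [IF swims(d) and stale(y) THEN wooden(y)]; R2 [IF visible(y) THEN hot(d)]; R7 [IF stale(y) THEN red(node1)]. New: wooden(y), hot(d), red(node1).
Round 2: R6 [IF hot(d) THEN green(node1)]; R9 [IF wooden(y) and metal(y) and stale(y) THEN mammal(d)]. New: green(node1), mammal(d).
Round 3: R5 [IF green(node1) and has_feathers(d) THEN large(node1)]. New: large(node1).
Round 4: R4 [IF large(node1) and mammal(d) THEN open(node1)]. New: open(node1).

bird(node1), blue(y), green(node1), has_feathers(d), hot(d), large(node1), mammal(d), metal(y), open(node1), red(node1), stale(y), swims(d), visible(y), wooden(y)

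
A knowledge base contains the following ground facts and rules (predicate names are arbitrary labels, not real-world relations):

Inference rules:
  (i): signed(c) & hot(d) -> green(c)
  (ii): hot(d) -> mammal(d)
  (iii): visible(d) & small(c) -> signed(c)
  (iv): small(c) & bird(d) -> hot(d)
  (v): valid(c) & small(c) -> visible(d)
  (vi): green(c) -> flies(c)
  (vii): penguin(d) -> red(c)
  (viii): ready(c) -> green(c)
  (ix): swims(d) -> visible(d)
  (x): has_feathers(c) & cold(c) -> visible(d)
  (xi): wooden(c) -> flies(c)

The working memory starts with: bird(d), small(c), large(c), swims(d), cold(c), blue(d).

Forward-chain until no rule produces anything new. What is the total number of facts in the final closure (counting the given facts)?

12

Round 1 — (iv), (ix), derive hot(d), visible(d).
Round 2 — (ii), (iii), derive mammal(d), signed(c).
Round 3 — (i), derive green(c).
Round 4 — (vi), derive flies(c).
Closure: {bird(d), blue(d), cold(c), flies(c), green(c), hot(d), large(c), mammal(d), signed(c), small(c), swims(d), visible(d)} — 12 facts.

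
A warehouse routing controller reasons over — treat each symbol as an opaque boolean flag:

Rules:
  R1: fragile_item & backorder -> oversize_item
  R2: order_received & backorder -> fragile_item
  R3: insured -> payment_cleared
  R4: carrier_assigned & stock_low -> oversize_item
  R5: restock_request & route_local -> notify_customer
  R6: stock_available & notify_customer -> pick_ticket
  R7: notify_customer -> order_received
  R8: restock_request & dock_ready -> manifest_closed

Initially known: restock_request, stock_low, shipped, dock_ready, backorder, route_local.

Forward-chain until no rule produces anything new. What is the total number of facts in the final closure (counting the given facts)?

Round 1 fires R5, R8, giving notify_customer, manifest_closed.
Round 2 fires R7, giving order_received.
Round 3 fires R2, giving fragile_item.
Round 4 fires R1, giving oversize_item.
Closure: {backorder, dock_ready, fragile_item, manifest_closed, notify_customer, order_received, oversize_item, restock_request, route_local, shipped, stock_low} — 11 facts.

11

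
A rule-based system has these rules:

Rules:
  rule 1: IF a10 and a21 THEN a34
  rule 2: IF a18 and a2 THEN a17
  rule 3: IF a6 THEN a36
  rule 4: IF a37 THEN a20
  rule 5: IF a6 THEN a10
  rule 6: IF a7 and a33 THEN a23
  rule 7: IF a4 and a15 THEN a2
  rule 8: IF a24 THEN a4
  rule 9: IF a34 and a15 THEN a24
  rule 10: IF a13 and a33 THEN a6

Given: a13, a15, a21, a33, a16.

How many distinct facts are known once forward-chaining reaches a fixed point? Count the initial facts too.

12

Round 1: rule 10 [IF a13 and a33 THEN a6]. Adds a6.
Round 2: rule 3 [IF a6 THEN a36]; rule 5 [IF a6 THEN a10]. Adds a36, a10.
Round 3: rule 1 [IF a10 and a21 THEN a34]. Adds a34.
Round 4: rule 9 [IF a34 and a15 THEN a24]. Adds a24.
Round 5: rule 8 [IF a24 THEN a4]. Adds a4.
Round 6: rule 7 [IF a4 and a15 THEN a2]. Adds a2.
Closure: {a10, a13, a15, a16, a2, a21, a24, a33, a34, a36, a4, a6} — 12 facts.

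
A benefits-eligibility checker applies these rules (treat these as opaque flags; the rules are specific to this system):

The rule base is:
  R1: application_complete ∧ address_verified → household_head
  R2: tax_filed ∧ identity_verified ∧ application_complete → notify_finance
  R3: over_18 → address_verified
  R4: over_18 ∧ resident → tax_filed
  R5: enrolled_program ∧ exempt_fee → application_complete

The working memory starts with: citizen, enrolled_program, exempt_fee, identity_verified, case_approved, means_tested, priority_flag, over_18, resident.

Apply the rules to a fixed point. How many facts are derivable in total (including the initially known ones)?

14

Round 1 fires R3, R4, R5, giving address_verified, tax_filed, application_complete.
Round 2 fires R1, R2, giving household_head, notify_finance.
Closure: {address_verified, application_complete, case_approved, citizen, enrolled_program, exempt_fee, household_head, identity_verified, means_tested, notify_finance, over_18, priority_flag, resident, tax_filed} — 14 facts.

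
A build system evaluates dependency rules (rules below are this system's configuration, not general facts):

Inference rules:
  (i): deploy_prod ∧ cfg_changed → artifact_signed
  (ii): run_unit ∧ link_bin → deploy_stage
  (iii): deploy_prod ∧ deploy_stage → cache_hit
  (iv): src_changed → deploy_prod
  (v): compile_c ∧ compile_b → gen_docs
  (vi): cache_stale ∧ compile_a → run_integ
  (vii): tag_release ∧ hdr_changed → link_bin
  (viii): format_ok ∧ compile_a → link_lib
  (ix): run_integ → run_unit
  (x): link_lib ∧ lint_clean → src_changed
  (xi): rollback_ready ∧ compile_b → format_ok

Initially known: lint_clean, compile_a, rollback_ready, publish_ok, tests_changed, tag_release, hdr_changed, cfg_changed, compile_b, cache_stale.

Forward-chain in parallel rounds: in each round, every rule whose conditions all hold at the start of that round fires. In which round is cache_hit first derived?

Round 1: (vi) [cache_stale ∧ compile_a → run_integ]; (vii) [tag_release ∧ hdr_changed → link_bin]; (xi) [rollback_ready ∧ compile_b → format_ok]. Adds run_integ, link_bin, format_ok.
Round 2: (viii) [format_ok ∧ compile_a → link_lib]; (ix) [run_integ → run_unit]. Adds link_lib, run_unit.
Round 3: (ii) [run_unit ∧ link_bin → deploy_stage]; (x) [link_lib ∧ lint_clean → src_changed]. Adds deploy_stage, src_changed.
Round 4: (iv) [src_changed → deploy_prod]. Adds deploy_prod.
Round 5: (i) [deploy_prod ∧ cfg_changed → artifact_signed]; (iii) [deploy_prod ∧ deploy_stage → cache_hit]. Adds artifact_signed, cache_hit.
cache_hit first appears in round 5.

5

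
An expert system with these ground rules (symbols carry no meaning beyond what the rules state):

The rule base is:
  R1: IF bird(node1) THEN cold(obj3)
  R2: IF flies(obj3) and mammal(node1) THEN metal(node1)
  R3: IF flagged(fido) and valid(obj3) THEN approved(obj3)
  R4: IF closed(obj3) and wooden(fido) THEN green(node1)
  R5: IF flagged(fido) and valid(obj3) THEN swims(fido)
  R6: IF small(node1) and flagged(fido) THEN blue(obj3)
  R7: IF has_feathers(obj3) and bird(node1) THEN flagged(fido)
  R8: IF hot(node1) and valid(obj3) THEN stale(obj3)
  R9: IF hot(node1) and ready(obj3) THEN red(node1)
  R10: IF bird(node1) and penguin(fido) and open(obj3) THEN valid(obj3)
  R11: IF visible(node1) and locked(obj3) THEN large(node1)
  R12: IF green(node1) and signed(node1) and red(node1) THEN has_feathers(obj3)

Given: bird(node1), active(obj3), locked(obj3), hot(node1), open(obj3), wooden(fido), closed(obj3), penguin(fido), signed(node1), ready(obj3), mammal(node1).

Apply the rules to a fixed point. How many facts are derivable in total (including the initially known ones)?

Round 1 fires R1, R4, R9, R10, giving cold(obj3), green(node1), red(node1), valid(obj3).
Round 2 fires R8, R12, giving stale(obj3), has_feathers(obj3).
Round 3 fires R7, giving flagged(fido).
Round 4 fires R3, R5, giving approved(obj3), swims(fido).
Closure: {active(obj3), approved(obj3), bird(node1), closed(obj3), cold(obj3), flagged(fido), green(node1), has_feathers(obj3), hot(node1), locked(obj3), mammal(node1), open(obj3), penguin(fido), ready(obj3), red(node1), signed(node1), stale(obj3), swims(fido), valid(obj3), wooden(fido)} — 20 facts.

20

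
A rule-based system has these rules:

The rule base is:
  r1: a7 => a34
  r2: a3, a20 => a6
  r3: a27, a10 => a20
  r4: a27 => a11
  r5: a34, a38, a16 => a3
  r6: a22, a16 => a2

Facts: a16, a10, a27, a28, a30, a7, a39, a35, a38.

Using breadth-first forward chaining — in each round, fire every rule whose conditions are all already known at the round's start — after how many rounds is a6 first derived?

3

Round 1 — r1, r3, r4, derive a34, a20, a11.
Round 2 — r5, derive a3.
Round 3 — r2, derive a6.
a6 first appears in round 3.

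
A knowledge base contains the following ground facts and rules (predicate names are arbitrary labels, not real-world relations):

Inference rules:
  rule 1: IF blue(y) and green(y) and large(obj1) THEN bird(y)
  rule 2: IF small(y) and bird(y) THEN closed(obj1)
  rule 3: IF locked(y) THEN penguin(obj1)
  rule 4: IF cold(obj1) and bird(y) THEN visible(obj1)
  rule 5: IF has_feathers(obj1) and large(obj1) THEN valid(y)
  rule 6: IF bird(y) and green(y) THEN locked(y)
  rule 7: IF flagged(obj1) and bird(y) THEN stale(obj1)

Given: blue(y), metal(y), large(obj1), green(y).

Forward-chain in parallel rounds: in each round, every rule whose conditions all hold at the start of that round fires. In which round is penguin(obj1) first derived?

3

Round 1: rule 1 [IF blue(y) and green(y) and large(obj1) THEN bird(y)]. New: bird(y).
Round 2: rule 6 [IF bird(y) and green(y) THEN locked(y)]. New: locked(y).
Round 3: rule 3 [IF locked(y) THEN penguin(obj1)]. New: penguin(obj1).
penguin(obj1) first appears in round 3.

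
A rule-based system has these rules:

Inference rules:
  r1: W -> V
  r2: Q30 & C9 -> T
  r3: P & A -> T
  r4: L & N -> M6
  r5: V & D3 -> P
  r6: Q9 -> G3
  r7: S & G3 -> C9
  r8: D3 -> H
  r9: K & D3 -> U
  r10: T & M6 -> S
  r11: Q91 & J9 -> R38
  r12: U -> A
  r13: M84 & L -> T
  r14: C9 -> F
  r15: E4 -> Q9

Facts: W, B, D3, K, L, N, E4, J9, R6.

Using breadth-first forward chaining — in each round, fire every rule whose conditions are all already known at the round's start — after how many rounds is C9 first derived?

Round 1: r1 [W -> V]; r4 [L & N -> M6]; r8 [D3 -> H]; r9 [K & D3 -> U]; r15 [E4 -> Q9]. New: V, M6, H, U, Q9.
Round 2: r5 [V & D3 -> P]; r6 [Q9 -> G3]; r12 [U -> A]. New: P, G3, A.
Round 3: r3 [P & A -> T]. New: T.
Round 4: r10 [T & M6 -> S]. New: S.
Round 5: r7 [S & G3 -> C9]. New: C9.
C9 first appears in round 5.

5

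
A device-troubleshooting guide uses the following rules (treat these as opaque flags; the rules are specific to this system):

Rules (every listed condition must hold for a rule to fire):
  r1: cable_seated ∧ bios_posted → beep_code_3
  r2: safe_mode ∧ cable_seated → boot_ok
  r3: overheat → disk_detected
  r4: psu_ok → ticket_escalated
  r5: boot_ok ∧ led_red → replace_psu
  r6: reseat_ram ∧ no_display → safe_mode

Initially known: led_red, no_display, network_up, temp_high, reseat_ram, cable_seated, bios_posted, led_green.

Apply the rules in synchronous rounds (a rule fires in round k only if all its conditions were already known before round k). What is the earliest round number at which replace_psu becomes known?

3

Round 1 — r1, r6, derive beep_code_3, safe_mode.
Round 2 — r2, derive boot_ok.
Round 3 — r5, derive replace_psu.
replace_psu first appears in round 3.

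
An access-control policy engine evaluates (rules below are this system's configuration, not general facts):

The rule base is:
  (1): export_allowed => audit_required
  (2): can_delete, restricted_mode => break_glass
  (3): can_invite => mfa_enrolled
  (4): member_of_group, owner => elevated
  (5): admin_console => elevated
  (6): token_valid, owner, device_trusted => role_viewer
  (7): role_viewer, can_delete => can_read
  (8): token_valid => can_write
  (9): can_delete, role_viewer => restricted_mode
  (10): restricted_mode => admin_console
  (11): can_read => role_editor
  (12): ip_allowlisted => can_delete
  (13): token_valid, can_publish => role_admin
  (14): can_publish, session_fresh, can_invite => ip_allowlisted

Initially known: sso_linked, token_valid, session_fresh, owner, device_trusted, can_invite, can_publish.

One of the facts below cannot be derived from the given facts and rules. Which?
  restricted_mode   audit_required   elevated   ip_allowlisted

audit_required

Round 1 fires (3), (6), (8), (13), (14), giving mfa_enrolled, role_viewer, can_write, role_admin, ip_allowlisted.
Round 2 fires (12), giving can_delete.
Round 3 fires (7), (9), giving can_read, restricted_mode.
Round 4 fires (2), (10), (11), giving break_glass, admin_console, role_editor.
Round 5 fires (5), giving elevated.
Derived: ip_allowlisted (round 1), restricted_mode (round 3), elevated (round 5). audit_required never appears in any round.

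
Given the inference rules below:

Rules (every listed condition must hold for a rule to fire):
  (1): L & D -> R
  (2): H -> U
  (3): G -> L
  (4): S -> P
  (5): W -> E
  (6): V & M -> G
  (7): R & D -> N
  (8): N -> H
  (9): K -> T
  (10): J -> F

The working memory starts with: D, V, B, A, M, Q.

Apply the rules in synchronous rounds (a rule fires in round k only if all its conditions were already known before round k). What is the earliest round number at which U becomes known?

Round 1: (6) [V & M -> G]. New: G.
Round 2: (3) [G -> L]. New: L.
Round 3: (1) [L & D -> R]. New: R.
Round 4: (7) [R & D -> N]. New: N.
Round 5: (8) [N -> H]. New: H.
Round 6: (2) [H -> U]. New: U.
U first appears in round 6.

6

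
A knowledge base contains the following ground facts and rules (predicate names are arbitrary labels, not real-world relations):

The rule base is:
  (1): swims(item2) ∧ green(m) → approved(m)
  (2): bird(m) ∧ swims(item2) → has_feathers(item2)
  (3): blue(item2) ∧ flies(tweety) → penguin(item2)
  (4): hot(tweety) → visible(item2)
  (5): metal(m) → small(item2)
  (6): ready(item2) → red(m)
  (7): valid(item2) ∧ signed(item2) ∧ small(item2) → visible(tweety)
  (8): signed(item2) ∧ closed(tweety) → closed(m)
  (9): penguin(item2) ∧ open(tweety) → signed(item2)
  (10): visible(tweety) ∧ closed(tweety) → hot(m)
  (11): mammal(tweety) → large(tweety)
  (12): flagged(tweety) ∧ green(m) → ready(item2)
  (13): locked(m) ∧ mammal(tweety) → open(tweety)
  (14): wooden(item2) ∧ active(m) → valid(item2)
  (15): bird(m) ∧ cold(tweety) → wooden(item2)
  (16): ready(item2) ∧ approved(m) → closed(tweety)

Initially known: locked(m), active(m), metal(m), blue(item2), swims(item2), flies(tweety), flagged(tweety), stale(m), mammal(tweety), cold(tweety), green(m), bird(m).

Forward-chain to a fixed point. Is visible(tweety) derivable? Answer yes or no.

yes

Round 1: (1) [swims(item2) ∧ green(m) → approved(m)]; (2) [bird(m) ∧ swims(item2) → has_feathers(item2)]; (3) [blue(item2) ∧ flies(tweety) → penguin(item2)]; (5) [metal(m) → small(item2)]; (11) [mammal(tweety) → large(tweety)]; (12) [flagged(tweety) ∧ green(m) → ready(item2)]; (13) [locked(m) ∧ mammal(tweety) → open(tweety)]; (15) [bird(m) ∧ cold(tweety) → wooden(item2)]. New: approved(m), has_feathers(item2), penguin(item2), small(item2), large(tweety), ready(item2), open(tweety), wooden(item2).
Round 2: (6) [ready(item2) → red(m)]; (9) [penguin(item2) ∧ open(tweety) → signed(item2)]; (14) [wooden(item2) ∧ active(m) → valid(item2)]; (16) [ready(item2) ∧ approved(m) → closed(tweety)]. New: red(m), signed(item2), valid(item2), closed(tweety).
Round 3: (7) [valid(item2) ∧ signed(item2) ∧ small(item2) → visible(tweety)]; (8) [signed(item2) ∧ closed(tweety) → closed(m)]. New: visible(tweety), closed(m).
Round 4: (10) [visible(tweety) ∧ closed(tweety) → hot(m)]. New: hot(m).
visible(tweety) appears in round 3, so it is derivable.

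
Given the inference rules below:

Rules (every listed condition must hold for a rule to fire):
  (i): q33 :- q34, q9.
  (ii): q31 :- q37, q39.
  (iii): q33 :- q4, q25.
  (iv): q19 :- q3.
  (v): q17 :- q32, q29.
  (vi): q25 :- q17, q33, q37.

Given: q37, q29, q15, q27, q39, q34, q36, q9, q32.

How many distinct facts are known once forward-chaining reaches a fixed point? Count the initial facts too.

13

Round 1 — (i), (ii), (v), derive q33, q31, q17.
Round 2 — (vi), derive q25.
Closure: {q15, q17, q25, q27, q29, q31, q32, q33, q34, q36, q37, q39, q9} — 13 facts.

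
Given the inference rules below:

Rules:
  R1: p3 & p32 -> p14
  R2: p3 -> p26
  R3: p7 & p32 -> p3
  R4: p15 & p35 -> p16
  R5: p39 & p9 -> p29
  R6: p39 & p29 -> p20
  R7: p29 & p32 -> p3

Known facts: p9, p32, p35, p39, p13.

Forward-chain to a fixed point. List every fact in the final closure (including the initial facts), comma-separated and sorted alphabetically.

Round 1 — R5, derive p29.
Round 2 — R6, R7, derive p20, p3.
Round 3 — R1, R2, derive p14, p26.

p13, p14, p20, p26, p29, p3, p32, p35, p39, p9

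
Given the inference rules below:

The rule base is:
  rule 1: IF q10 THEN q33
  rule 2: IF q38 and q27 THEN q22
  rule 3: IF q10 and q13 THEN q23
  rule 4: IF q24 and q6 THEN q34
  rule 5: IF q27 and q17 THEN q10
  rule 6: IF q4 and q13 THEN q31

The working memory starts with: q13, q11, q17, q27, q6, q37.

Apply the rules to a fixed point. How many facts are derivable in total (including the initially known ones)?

9

Round 1: rule 5 [IF q27 and q17 THEN q10]. New: q10.
Round 2: rule 1 [IF q10 THEN q33]; rule 3 [IF q10 and q13 THEN q23]. New: q33, q23.
Closure: {q10, q11, q13, q17, q23, q27, q33, q37, q6} — 9 facts.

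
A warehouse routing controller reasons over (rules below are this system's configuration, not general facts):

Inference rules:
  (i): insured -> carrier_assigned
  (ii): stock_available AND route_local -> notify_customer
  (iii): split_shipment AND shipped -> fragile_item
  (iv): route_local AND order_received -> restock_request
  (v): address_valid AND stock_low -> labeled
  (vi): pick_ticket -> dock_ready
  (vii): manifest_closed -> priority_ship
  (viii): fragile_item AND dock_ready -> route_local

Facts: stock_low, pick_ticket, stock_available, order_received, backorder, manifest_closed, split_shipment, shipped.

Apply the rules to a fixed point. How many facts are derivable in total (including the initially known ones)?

14

Round 1: (iii) [split_shipment AND shipped -> fragile_item]; (vi) [pick_ticket -> dock_ready]; (vii) [manifest_closed -> priority_ship]. Adds fragile_item, dock_ready, priority_ship.
Round 2: (viii) [fragile_item AND dock_ready -> route_local]. Adds route_local.
Round 3: (ii) [stock_available AND route_local -> notify_customer]; (iv) [route_local AND order_received -> restock_request]. Adds notify_customer, restock_request.
Closure: {backorder, dock_ready, fragile_item, manifest_closed, notify_customer, order_received, pick_ticket, priority_ship, restock_request, route_local, shipped, split_shipment, stock_available, stock_low} — 14 facts.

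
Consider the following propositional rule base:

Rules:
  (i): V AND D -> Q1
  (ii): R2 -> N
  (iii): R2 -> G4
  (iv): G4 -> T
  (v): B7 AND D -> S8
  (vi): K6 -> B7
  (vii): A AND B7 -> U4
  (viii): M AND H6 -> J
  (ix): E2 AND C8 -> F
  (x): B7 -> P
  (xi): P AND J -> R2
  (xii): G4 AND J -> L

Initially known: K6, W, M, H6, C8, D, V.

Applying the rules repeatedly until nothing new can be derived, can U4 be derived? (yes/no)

no

Round 1: (i) [V AND D -> Q1]; (vi) [K6 -> B7]; (viii) [M AND H6 -> J]. Adds Q1, B7, J.
Round 2: (v) [B7 AND D -> S8]; (x) [B7 -> P]. Adds S8, P.
Round 3: (xi) [P AND J -> R2]. Adds R2.
Round 4: (ii) [R2 -> N]; (iii) [R2 -> G4]. Adds N, G4.
Round 5: (iv) [G4 -> T]; (xii) [G4 AND J -> L]. Adds T, L.
Fixed point reached. U4 is concluded only by (vii); (vii) needs A (never derived).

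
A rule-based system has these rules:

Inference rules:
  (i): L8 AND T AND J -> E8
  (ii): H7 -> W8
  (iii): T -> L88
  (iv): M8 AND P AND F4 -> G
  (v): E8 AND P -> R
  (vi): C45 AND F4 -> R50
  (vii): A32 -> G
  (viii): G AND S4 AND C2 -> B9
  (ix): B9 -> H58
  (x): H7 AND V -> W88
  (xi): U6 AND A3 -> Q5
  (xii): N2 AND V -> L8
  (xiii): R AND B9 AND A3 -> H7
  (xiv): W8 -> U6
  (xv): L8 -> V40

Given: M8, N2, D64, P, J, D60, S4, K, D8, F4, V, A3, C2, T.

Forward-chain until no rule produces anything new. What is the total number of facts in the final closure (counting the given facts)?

27

Round 1 — (iii), (iv), (xii), derive L88, G, L8.
Round 2 — (i), (viii), (xv), derive E8, B9, V40.
Round 3 — (v), (ix), derive R, H58.
Round 4 — (xiii), derive H7.
Round 5 — (ii), (x), derive W8, W88.
Round 6 — (xiv), derive U6.
Round 7 — (xi), derive Q5.
Closure: {A3, B9, C2, D60, D64, D8, E8, F4, G, H58, H7, J, K, L8, L88, M8, N2, P, Q5, R, S4, T, U6, V, V40, W8, W88} — 27 facts.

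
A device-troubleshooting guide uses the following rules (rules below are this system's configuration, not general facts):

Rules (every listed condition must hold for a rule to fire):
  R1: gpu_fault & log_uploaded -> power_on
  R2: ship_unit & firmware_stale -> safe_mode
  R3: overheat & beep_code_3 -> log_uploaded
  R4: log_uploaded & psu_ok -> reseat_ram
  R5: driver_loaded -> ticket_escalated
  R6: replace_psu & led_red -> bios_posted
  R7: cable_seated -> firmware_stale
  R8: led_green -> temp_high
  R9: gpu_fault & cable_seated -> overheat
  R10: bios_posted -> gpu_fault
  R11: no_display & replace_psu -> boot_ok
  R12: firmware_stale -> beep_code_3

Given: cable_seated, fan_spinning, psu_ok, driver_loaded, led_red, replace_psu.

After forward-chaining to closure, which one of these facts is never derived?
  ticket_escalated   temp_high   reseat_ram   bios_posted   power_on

temp_high

Round 1 fires R5, R6, R7, giving ticket_escalated, bios_posted, firmware_stale.
Round 2 fires R10, R12, giving gpu_fault, beep_code_3.
Round 3 fires R9, giving overheat.
Round 4 fires R3, giving log_uploaded.
Round 5 fires R1, R4, giving power_on, reseat_ram.
Derived: ticket_escalated (round 1), power_on (round 5), bios_posted (round 1), reseat_ram (round 5). temp_high never appears in any round.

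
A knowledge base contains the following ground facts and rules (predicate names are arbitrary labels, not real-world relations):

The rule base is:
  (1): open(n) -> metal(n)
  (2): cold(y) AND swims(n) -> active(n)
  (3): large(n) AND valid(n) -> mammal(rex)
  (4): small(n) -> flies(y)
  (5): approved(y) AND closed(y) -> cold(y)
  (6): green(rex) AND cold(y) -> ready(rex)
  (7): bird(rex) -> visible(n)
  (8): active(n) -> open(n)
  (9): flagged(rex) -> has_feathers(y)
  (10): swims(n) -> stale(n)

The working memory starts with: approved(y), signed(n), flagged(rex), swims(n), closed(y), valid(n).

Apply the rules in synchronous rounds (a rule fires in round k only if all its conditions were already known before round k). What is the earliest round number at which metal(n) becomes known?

4

Round 1: (5) [approved(y) AND closed(y) -> cold(y)]; (9) [flagged(rex) -> has_feathers(y)]; (10) [swims(n) -> stale(n)]. New: cold(y), has_feathers(y), stale(n).
Round 2: (2) [cold(y) AND swims(n) -> active(n)]. New: active(n).
Round 3: (8) [active(n) -> open(n)]. New: open(n).
Round 4: (1) [open(n) -> metal(n)]. New: metal(n).
metal(n) first appears in round 4.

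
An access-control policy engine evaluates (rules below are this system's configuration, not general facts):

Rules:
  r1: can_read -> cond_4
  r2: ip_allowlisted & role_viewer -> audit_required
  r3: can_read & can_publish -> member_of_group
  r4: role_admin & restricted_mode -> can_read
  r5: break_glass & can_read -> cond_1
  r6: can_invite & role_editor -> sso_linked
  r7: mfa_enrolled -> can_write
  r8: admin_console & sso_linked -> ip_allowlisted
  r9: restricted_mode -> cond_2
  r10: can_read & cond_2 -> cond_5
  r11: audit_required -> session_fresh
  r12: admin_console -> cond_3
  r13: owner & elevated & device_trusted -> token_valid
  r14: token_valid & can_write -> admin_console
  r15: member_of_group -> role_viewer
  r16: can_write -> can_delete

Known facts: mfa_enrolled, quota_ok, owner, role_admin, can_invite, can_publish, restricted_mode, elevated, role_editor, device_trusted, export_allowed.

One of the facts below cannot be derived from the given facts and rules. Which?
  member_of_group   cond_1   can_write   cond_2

Round 1 — r4, r6, r7, r9, r13, derive can_read, sso_linked, can_write, cond_2, token_valid.
Round 2 — r1, r3, r10, r14, r16, derive cond_4, member_of_group, cond_5, admin_console, can_delete.
Round 3 — r8, r12, r15, derive ip_allowlisted, cond_3, role_viewer.
Round 4 — r2, derive audit_required.
Round 5 — r11, derive session_fresh.
Derived: can_write (round 1), member_of_group (round 2), cond_2 (round 1). cond_1 never appears in any round.

cond_1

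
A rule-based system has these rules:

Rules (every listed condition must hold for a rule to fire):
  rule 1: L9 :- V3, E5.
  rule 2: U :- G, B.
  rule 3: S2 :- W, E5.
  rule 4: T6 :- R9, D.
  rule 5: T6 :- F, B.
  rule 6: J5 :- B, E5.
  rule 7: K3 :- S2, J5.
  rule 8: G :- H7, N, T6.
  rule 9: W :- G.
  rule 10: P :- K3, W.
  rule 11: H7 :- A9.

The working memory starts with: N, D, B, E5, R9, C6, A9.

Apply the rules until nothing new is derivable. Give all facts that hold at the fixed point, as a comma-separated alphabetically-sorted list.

A9, B, C6, D, E5, G, H7, J5, K3, N, P, R9, S2, T6, U, W

Round 1: rule 4 [T6 :- R9, D.]; rule 6 [J5 :- B, E5.]; rule 11 [H7 :- A9.]. Adds T6, J5, H7.
Round 2: rule 8 [G :- H7, N, T6.]. Adds G.
Round 3: rule 2 [U :- G, B.]; rule 9 [W :- G.]. Adds U, W.
Round 4: rule 3 [S2 :- W, E5.]. Adds S2.
Round 5: rule 7 [K3 :- S2, J5.]. Adds K3.
Round 6: rule 10 [P :- K3, W.]. Adds P.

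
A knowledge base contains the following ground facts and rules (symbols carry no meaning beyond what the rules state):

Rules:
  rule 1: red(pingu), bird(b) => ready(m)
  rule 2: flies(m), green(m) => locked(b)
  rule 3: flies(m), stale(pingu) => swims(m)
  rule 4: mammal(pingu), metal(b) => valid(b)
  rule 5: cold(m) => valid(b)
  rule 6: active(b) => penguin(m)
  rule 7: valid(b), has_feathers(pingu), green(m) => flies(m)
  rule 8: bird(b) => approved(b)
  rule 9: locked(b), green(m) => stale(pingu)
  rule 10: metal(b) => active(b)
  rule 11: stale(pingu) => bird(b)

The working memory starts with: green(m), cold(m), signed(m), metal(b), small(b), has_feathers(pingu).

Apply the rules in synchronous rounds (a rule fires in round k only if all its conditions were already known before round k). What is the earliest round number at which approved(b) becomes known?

Round 1: rule 5 [cold(m) => valid(b)]; rule 10 [metal(b) => active(b)]. New: valid(b), active(b).
Round 2: rule 6 [active(b) => penguin(m)]; rule 7 [valid(b), has_feathers(pingu), green(m) => flies(m)]. New: penguin(m), flies(m).
Round 3: rule 2 [flies(m), green(m) => locked(b)]. New: locked(b).
Round 4: rule 9 [locked(b), green(m) => stale(pingu)]. New: stale(pingu).
Round 5: rule 3 [flies(m), stale(pingu) => swims(m)]; rule 11 [stale(pingu) => bird(b)]. New: swims(m), bird(b).
Round 6: rule 8 [bird(b) => approved(b)]. New: approved(b).
approved(b) first appears in round 6.

6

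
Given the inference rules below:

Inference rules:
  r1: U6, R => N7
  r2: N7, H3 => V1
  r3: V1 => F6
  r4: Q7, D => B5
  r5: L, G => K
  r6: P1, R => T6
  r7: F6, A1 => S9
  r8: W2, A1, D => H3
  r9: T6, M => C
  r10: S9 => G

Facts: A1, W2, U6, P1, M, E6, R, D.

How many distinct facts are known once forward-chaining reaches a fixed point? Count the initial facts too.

16

Round 1: r1 [U6, R => N7]; r6 [P1, R => T6]; r8 [W2, A1, D => H3]. New: N7, T6, H3.
Round 2: r2 [N7, H3 => V1]; r9 [T6, M => C]. New: V1, C.
Round 3: r3 [V1 => F6]. New: F6.
Round 4: r7 [F6, A1 => S9]. New: S9.
Round 5: r10 [S9 => G]. New: G.
Closure: {A1, C, D, E6, F6, G, H3, M, N7, P1, R, S9, T6, U6, V1, W2} — 16 facts.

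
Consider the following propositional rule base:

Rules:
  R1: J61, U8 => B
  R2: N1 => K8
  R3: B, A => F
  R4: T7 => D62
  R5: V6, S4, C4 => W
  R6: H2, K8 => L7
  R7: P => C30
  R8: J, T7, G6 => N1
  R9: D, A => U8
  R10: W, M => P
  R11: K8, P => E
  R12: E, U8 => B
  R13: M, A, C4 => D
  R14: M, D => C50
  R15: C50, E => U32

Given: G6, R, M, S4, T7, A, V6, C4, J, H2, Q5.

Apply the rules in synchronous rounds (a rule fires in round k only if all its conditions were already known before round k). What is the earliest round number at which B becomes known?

[1] R4 [T7 => D62]; R5 [V6, S4, C4 => W]; R8 [J, T7, G6 => N1]; R13 [M, A, C4 => D]. ⇒ new: D62, W, N1, D.
[2] R2 [N1 => K8]; R9 [D, A => U8]; R10 [W, M => P]; R14 [M, D => C50]. ⇒ new: K8, U8, P, C50.
[3] R6 [H2, K8 => L7]; R7 [P => C30]; R11 [K8, P => E]. ⇒ new: L7, C30, E.
[4] R12 [E, U8 => B]; R15 [C50, E => U32]. ⇒ new: B, U32.
B first appears in round 4.

4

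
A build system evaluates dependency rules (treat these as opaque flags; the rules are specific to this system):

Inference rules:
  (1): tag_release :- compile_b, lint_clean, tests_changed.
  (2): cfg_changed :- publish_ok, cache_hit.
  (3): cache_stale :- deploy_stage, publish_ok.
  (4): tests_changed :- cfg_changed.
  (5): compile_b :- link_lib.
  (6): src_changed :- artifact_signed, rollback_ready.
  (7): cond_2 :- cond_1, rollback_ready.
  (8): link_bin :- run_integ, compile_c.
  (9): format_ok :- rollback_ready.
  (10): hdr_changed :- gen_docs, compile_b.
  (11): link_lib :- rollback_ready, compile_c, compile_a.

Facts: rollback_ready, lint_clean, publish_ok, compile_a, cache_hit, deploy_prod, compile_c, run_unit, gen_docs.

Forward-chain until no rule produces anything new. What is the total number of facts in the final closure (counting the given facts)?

16

Round 1: (2) [cfg_changed :- publish_ok, cache_hit.]; (9) [format_ok :- rollback_ready.]; (11) [link_lib :- rollback_ready, compile_c, compile_a.]. New: cfg_changed, format_ok, link_lib.
Round 2: (4) [tests_changed :- cfg_changed.]; (5) [compile_b :- link_lib.]. New: tests_changed, compile_b.
Round 3: (1) [tag_release :- compile_b, lint_clean, tests_changed.]; (10) [hdr_changed :- gen_docs, compile_b.]. New: tag_release, hdr_changed.
Closure: {cache_hit, cfg_changed, compile_a, compile_b, compile_c, deploy_prod, format_ok, gen_docs, hdr_changed, link_lib, lint_clean, publish_ok, rollback_ready, run_unit, tag_release, tests_changed} — 16 facts.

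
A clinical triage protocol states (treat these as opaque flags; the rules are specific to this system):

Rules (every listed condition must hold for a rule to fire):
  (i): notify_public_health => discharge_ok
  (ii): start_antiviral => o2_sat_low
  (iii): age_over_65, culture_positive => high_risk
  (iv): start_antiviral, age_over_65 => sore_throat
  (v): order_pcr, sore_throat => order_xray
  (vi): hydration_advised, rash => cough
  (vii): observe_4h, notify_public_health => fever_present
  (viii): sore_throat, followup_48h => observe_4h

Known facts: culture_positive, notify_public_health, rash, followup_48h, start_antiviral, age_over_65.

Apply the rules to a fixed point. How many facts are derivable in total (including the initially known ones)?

12

Round 1: (i) [notify_public_health => discharge_ok]; (ii) [start_antiviral => o2_sat_low]; (iii) [age_over_65, culture_positive => high_risk]; (iv) [start_antiviral, age_over_65 => sore_throat]. New: discharge_ok, o2_sat_low, high_risk, sore_throat.
Round 2: (viii) [sore_throat, followup_48h => observe_4h]. New: observe_4h.
Round 3: (vii) [observe_4h, notify_public_health => fever_present]. New: fever_present.
Closure: {age_over_65, culture_positive, discharge_ok, fever_present, followup_48h, high_risk, notify_public_health, o2_sat_low, observe_4h, rash, sore_throat, start_antiviral} — 12 facts.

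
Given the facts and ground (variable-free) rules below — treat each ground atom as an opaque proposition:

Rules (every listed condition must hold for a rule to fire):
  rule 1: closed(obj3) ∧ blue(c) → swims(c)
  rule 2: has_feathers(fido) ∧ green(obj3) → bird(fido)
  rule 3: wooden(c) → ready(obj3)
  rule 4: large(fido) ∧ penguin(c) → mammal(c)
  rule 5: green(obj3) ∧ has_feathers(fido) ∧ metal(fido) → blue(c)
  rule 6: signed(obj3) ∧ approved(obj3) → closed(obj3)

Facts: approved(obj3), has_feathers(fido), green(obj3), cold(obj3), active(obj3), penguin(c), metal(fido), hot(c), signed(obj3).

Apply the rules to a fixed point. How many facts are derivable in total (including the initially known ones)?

Round 1 — rule 2, rule 5, rule 6, derive bird(fido), blue(c), closed(obj3).
Round 2 — rule 1, derive swims(c).
Closure: {active(obj3), approved(obj3), bird(fido), blue(c), closed(obj3), cold(obj3), green(obj3), has_feathers(fido), hot(c), metal(fido), penguin(c), signed(obj3), swims(c)} — 13 facts.

13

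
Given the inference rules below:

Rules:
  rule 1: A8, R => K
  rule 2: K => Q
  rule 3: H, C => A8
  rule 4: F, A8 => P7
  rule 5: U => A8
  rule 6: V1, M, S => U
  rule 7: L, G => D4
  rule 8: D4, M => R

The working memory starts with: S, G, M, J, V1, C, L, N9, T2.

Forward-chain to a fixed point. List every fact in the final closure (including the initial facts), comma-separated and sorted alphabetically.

Round 1: rule 6 [V1, M, S => U]; rule 7 [L, G => D4]. Adds U, D4.
Round 2: rule 5 [U => A8]; rule 8 [D4, M => R]. Adds A8, R.
Round 3: rule 1 [A8, R => K]. Adds K.
Round 4: rule 2 [K => Q]. Adds Q.

A8, C, D4, G, J, K, L, M, N9, Q, R, S, T2, U, V1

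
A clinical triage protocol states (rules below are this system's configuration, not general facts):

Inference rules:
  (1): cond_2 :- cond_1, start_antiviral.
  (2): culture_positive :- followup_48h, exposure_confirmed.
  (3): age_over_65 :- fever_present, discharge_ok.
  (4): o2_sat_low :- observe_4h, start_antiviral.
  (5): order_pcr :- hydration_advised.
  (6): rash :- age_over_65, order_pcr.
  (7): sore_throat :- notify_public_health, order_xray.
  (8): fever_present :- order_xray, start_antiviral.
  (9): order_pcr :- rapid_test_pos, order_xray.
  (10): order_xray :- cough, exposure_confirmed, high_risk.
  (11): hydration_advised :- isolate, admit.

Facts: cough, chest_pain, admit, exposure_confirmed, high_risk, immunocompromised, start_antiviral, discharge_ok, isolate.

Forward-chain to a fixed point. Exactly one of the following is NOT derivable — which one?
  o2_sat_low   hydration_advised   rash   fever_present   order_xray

o2_sat_low

Round 1 fires (10), (11), giving order_xray, hydration_advised.
Round 2 fires (5), (8), giving order_pcr, fever_present.
Round 3 fires (3), giving age_over_65.
Round 4 fires (6), giving rash.
Derived: rash (round 4), hydration_advised (round 1), fever_present (round 2), order_xray (round 1). o2_sat_low never appears in any round.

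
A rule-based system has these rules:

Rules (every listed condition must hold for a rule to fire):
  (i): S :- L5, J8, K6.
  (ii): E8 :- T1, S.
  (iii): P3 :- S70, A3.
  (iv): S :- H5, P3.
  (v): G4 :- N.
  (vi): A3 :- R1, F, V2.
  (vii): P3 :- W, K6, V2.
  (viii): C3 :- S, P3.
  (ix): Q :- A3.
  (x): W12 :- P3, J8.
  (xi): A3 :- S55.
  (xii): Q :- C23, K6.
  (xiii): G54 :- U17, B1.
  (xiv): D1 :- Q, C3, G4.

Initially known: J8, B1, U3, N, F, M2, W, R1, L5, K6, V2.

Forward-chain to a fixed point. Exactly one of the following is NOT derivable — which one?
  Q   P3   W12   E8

Round 1: (i) [S :- L5, J8, K6.]; (v) [G4 :- N.]; (vi) [A3 :- R1, F, V2.]; (vii) [P3 :- W, K6, V2.]. New: S, G4, A3, P3.
Round 2: (viii) [C3 :- S, P3.]; (ix) [Q :- A3.]; (x) [W12 :- P3, J8.]. New: C3, Q, W12.
Round 3: (xiv) [D1 :- Q, C3, G4.]. New: D1.
Derived: W12 (round 2), P3 (round 1), Q (round 2). E8 never appears in any round.

E8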